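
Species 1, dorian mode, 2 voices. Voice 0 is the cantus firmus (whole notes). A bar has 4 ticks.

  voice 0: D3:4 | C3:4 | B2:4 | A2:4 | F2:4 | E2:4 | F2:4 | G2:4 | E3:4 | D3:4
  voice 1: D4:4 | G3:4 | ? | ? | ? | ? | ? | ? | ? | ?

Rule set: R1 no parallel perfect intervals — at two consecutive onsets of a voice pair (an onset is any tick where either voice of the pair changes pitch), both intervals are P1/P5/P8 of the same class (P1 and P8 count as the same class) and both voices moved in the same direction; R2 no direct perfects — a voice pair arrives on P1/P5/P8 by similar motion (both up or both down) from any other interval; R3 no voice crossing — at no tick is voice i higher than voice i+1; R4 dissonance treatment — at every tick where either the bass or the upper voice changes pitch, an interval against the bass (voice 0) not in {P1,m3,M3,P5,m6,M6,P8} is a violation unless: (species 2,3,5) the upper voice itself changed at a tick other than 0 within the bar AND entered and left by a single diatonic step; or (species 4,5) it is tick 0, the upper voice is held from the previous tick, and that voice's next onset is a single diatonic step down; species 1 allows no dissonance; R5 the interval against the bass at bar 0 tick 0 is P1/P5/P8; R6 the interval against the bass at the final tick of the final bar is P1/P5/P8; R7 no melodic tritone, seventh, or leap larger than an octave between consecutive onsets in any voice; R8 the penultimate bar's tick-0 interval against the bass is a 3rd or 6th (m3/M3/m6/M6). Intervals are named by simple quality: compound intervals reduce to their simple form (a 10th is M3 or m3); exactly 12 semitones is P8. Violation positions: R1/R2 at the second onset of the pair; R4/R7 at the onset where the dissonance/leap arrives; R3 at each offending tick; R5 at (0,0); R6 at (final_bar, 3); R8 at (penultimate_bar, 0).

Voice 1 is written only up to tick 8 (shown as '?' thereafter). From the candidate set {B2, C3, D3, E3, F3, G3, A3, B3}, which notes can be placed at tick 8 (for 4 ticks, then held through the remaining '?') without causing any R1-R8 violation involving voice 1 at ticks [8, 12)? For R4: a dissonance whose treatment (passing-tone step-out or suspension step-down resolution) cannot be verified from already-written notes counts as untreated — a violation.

B2: violates R2
C3: violates R4
D3: legal
E3: violates R4
F3: violates R4
G3: legal
A3: violates R4
B3: legal

{B3, D3, G3}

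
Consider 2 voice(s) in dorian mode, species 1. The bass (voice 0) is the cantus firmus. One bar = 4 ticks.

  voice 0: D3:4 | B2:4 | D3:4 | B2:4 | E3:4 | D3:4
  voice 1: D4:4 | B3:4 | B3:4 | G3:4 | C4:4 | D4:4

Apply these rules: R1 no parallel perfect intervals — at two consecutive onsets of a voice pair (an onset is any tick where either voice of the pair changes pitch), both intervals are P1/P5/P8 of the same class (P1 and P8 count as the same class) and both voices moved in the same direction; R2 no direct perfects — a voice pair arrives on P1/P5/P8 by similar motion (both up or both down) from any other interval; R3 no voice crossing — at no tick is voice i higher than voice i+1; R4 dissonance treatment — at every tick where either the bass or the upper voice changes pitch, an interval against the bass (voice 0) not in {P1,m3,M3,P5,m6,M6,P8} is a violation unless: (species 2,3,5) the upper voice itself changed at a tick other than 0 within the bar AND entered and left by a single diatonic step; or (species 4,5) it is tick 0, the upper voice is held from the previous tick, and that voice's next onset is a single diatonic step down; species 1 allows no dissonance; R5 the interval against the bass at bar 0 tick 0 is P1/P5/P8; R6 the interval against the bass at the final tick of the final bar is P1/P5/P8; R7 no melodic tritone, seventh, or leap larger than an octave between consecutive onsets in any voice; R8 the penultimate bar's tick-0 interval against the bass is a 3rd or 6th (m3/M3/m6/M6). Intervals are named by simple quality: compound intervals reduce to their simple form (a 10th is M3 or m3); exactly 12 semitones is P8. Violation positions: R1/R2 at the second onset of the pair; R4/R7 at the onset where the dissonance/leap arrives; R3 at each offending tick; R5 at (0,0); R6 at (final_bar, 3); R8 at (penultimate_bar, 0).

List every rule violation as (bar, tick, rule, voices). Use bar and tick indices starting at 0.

(1, 0, R1, (0, 1))

bar 0: v0=D3 v1=D4 downbeat P8
bar 1: v0=B2 v1=B3 downbeat P8
bar 2: v0=D3 v1=B3 downbeat M6
bar 3: v0=B2 v1=G3 downbeat m6
bar 4: v0=E3 v1=C4 downbeat m6
bar 5: v0=D3 v1=D4 downbeat P8
  -> R1 @ bar 1 tick 0 v(0, 1): D3/D4 P8 -> B2/B3 P8 similar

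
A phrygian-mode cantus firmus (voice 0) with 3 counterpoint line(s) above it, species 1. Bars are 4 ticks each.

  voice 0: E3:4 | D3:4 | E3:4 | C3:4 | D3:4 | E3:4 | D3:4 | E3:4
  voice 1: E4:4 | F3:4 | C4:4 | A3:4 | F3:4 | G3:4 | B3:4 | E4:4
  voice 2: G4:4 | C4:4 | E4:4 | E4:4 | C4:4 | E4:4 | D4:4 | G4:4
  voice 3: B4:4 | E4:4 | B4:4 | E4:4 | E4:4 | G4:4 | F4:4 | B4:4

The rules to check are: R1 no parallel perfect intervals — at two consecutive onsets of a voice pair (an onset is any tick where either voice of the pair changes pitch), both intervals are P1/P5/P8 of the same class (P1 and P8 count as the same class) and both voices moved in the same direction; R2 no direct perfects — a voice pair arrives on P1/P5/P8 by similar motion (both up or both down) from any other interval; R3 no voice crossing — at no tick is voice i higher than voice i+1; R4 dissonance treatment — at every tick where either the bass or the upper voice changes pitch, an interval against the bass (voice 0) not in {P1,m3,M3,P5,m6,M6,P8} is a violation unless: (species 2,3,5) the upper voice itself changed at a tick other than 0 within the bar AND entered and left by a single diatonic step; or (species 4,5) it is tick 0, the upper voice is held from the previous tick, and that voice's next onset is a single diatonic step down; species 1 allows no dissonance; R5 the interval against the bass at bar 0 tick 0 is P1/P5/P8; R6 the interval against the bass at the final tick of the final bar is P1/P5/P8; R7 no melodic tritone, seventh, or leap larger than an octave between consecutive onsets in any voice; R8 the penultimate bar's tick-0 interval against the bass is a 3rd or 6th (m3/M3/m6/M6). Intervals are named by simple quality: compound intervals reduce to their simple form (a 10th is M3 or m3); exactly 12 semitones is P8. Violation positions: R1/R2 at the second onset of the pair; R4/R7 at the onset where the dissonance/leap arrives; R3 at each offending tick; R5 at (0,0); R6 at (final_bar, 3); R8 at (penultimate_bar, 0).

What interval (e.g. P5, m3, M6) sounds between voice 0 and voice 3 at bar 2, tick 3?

P5

voice 0=E3 voice 3=B4 -> P5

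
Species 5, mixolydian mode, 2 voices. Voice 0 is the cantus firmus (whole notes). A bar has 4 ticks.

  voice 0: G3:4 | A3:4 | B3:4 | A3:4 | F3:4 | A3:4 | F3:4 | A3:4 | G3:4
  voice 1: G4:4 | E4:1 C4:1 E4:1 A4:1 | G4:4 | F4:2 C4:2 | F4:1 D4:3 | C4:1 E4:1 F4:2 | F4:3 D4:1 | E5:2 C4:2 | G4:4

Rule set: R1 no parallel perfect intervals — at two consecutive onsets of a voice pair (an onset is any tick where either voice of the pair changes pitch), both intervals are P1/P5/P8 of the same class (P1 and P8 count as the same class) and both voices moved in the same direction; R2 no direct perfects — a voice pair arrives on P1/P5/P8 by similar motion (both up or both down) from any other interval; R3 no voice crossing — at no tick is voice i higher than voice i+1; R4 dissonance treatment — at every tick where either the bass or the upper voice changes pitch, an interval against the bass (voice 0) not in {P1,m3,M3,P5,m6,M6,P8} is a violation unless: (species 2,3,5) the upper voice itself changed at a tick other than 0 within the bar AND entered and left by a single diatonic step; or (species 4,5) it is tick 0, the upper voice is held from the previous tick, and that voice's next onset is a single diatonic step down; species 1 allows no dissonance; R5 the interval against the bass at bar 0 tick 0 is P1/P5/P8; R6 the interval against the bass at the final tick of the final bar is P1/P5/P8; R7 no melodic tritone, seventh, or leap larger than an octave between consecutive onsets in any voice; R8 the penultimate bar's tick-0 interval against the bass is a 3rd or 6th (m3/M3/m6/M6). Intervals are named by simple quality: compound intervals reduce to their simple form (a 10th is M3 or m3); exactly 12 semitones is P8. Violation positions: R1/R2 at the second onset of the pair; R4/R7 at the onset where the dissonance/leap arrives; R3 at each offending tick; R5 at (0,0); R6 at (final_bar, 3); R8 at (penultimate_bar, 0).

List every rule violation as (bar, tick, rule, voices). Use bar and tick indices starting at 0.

(7, 0, R2, (0, 1))
(7, 0, R7, (1,))
(7, 0, R8, (0, 1))
(7, 2, R7, (1,))

bar 0: v0=G3 v1=G4 downbeat P8
bar 1: v0=A3 v1=E4 downbeat P5
bar 2: v0=B3 v1=G4 downbeat m6
bar 3: v0=A3 v1=F4 downbeat m6
bar 4: v0=F3 v1=F4 downbeat P8
bar 5: v0=A3 v1=C4 downbeat m3
bar 6: v0=F3 v1=F4 downbeat P8
bar 7: v0=A3 v1=E5 downbeat P5
bar 8: v0=G3 v1=G4 downbeat P8
  -> R2 @ bar 7 tick 0 v(0, 1): F3/D4 M6 -> A3/E5 P5 similar
  -> R7 @ bar 7 tick 0 v(1,): D4->E5 leap 14st
  -> R8 @ bar 7 tick 0 v(0, 1): penult P5 not 3rd/6th
  -> R7 @ bar 7 tick 2 v(1,): E5->C4 leap 16st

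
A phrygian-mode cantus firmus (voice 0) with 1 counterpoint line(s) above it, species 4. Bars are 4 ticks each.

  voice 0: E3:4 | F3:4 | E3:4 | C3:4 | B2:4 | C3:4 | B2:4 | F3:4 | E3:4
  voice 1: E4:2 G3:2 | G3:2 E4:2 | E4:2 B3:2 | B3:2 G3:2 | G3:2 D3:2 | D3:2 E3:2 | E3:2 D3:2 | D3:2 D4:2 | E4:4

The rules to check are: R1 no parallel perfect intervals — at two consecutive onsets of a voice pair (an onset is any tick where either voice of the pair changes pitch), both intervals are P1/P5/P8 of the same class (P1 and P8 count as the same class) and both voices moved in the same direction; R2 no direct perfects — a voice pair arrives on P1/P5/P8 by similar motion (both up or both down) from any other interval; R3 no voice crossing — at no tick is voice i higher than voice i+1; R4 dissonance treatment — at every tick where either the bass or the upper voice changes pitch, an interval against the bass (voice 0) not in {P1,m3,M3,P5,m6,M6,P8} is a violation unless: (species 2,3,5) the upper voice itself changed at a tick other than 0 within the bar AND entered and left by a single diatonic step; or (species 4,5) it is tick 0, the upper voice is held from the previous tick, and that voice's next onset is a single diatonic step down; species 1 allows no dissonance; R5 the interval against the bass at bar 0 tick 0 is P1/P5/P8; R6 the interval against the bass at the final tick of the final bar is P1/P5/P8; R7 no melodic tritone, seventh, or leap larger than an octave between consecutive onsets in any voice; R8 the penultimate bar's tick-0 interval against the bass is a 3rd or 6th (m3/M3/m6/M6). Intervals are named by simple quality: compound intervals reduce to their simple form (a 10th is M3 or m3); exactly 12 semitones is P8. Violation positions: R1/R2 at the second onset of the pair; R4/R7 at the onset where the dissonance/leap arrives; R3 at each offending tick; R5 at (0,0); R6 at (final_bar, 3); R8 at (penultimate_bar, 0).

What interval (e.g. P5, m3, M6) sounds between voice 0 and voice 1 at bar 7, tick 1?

m3

voice 0=F3 voice 1=D3 -> m3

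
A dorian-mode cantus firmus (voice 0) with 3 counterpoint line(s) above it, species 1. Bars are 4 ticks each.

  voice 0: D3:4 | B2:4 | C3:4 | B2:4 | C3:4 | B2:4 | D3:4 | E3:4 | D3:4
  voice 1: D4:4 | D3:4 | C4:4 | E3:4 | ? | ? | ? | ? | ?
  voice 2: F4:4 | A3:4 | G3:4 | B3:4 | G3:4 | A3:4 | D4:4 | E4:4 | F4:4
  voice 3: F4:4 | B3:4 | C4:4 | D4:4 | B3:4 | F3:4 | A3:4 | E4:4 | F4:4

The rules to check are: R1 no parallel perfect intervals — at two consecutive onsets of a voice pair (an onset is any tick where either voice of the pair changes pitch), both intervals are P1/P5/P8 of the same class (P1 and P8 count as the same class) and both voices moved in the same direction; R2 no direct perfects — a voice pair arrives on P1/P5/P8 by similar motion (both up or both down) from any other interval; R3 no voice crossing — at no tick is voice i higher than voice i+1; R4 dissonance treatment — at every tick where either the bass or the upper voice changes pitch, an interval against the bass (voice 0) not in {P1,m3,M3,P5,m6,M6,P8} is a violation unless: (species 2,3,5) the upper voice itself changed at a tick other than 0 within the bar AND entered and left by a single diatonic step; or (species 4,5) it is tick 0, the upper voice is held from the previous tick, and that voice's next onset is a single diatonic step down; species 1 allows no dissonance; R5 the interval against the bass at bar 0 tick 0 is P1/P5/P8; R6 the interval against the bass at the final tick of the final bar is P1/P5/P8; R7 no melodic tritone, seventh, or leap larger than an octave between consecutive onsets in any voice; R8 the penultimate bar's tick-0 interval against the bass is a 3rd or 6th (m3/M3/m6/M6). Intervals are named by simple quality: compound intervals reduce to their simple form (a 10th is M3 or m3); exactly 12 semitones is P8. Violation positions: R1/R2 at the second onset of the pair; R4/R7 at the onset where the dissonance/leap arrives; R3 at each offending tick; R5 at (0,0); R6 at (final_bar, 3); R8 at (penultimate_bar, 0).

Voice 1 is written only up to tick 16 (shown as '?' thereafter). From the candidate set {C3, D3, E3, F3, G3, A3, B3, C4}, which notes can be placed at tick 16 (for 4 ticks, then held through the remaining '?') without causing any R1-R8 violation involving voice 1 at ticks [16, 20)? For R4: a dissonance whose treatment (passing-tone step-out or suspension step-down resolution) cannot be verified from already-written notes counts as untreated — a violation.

{E3}

C3: violates R1
D3: violates R4
E3: legal
F3: violates R4
G3: violates R2
A3: violates R3
B3: violates R3,R4
C4: violates R2,R3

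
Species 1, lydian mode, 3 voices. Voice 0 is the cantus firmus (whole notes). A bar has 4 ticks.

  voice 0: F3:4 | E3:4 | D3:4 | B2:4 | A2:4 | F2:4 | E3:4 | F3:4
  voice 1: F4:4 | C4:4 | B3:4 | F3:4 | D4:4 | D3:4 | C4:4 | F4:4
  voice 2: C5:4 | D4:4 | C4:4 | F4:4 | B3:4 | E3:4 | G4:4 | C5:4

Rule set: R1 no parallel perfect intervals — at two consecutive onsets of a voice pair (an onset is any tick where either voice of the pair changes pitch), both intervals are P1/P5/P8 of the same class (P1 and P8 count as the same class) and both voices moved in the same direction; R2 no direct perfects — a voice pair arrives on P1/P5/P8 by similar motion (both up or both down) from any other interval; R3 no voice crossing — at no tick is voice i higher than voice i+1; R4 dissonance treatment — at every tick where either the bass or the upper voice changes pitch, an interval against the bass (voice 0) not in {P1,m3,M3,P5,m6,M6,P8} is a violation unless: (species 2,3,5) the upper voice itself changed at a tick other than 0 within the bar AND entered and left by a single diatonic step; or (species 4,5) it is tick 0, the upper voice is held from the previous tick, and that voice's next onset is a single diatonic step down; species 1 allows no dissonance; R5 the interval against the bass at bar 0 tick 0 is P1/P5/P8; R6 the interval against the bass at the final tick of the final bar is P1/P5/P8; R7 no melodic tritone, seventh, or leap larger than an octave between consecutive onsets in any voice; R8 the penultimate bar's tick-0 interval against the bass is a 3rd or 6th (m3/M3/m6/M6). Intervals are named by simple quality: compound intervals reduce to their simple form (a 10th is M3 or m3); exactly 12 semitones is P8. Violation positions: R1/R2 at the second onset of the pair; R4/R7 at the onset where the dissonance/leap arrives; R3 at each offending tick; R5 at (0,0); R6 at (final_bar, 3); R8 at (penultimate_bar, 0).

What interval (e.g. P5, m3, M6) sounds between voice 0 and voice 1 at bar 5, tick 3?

voice 0=F2 voice 1=D3 -> M6

M6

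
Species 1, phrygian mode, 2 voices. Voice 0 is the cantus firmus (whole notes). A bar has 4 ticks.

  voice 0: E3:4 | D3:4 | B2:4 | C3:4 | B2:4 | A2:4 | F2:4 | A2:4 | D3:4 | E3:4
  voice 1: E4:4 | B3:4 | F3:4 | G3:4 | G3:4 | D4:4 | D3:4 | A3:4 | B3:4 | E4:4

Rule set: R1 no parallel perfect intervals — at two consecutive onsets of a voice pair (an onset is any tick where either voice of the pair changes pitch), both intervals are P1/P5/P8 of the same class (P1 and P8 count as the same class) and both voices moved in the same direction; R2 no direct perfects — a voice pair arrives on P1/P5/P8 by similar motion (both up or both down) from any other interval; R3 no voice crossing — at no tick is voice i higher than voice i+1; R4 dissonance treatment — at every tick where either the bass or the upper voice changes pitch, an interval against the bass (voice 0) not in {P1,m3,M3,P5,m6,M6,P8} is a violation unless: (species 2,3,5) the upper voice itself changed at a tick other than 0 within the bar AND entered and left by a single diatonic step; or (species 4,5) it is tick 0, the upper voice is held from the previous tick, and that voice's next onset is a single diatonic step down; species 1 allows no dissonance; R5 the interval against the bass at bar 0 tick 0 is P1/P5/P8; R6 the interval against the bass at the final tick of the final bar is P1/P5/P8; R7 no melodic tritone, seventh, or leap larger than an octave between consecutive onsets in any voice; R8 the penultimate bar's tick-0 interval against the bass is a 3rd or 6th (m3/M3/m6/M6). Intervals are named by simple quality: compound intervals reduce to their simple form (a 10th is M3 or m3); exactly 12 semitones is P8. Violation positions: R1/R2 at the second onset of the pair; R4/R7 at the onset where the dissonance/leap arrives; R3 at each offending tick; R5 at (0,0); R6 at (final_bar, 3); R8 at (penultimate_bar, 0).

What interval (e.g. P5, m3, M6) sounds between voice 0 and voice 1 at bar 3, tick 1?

P5

voice 0=C3 voice 1=G3 -> P5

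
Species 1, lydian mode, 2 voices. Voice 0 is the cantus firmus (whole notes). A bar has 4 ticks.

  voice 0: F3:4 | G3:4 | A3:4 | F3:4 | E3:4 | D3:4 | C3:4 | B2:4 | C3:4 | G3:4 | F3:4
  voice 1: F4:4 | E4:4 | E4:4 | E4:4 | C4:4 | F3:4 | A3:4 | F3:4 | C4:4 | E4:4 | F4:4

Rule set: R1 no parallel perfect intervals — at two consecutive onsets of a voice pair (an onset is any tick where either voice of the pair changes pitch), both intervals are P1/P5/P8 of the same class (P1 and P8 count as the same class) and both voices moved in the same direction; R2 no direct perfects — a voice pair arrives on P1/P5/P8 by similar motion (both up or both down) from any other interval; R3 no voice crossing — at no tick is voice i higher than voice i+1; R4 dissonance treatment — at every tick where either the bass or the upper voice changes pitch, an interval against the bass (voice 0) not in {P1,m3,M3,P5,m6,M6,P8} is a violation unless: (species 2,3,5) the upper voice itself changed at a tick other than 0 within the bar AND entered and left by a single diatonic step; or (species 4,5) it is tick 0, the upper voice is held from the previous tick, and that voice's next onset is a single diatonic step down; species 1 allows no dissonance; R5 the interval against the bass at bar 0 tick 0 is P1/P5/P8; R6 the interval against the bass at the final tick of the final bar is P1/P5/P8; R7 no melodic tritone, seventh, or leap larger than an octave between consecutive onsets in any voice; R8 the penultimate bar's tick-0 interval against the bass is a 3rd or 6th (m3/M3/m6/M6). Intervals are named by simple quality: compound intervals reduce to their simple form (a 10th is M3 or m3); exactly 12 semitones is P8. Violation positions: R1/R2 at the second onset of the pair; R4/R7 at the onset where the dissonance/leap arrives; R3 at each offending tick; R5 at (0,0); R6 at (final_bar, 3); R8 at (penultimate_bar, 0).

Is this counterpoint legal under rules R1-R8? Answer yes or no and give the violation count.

No (3 violations)

bar 0: v0=F3 v1=F4 (P8)
bar 1: v0=G3 v1=E4 (M6)
bar 2: v0=A3 v1=E4 (P5)
bar 3: v0=F3 v1=E4 (M7)
bar 4: v0=E3 v1=C4 (m6)
bar 5: v0=D3 v1=F3 (m3)
bar 6: v0=C3 v1=A3 (M6)
bar 7: v0=B2 v1=F3 (TT)
bar 8: v0=C3 v1=C4 (P8)
bar 9: v0=G3 v1=E4 (M6)
bar 10: v0=F3 v1=F4 (P8)
  R4 @ bar3.0: F3/E4 M7 untreated
  R4 @ bar7.0: B2/F3 TT untreated
  R2 @ bar8.0: B2/F3 TT -> C3/C4 P8 similar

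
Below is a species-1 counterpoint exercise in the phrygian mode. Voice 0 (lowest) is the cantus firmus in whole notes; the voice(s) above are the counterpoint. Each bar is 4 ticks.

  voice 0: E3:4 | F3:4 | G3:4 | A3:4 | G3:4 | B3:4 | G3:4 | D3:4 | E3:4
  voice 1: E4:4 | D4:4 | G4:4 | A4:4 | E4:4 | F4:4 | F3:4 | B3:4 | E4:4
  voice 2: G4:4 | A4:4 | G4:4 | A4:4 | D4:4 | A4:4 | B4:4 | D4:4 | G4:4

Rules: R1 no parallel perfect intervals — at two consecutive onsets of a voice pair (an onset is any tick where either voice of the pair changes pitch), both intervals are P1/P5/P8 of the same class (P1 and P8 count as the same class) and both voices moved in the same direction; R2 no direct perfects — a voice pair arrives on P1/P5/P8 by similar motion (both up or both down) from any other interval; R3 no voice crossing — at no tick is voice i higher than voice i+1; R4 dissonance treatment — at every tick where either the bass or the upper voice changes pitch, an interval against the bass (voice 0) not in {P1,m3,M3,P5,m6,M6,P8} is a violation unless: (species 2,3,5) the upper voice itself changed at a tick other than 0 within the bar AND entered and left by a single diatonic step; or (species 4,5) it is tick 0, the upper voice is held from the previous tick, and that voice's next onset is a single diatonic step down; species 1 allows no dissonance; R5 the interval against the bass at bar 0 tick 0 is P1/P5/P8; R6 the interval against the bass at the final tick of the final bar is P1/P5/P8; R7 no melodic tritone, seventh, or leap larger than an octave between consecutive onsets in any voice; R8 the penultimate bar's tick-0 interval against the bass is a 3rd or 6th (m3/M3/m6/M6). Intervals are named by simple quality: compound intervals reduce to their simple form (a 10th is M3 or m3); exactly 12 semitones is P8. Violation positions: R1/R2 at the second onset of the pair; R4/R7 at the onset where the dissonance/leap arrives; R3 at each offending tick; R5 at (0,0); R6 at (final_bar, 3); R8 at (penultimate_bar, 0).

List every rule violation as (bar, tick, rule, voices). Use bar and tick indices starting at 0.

(0, 0, R5, (0, 2))
(2, 0, R2, (0, 1))
(3, 0, R1, (0, 1))
(3, 0, R1, (0, 2))
(3, 0, R1, (1, 2))
(4, 0, R2, (0, 2))
(4, 0, R3, (1, 2))
(4, 1, R3, (1, 2))
(4, 2, R3, (1, 2))
(4, 3, R3, (1, 2))
(5, 0, R4, (0, 1))
(5, 0, R4, (0, 2))
(6, 0, R3, (0, 1))
(6, 0, R4, (0, 1))
(6, 1, R3, (0, 1))
(6, 2, R3, (0, 1))
(6, 3, R3, (0, 1))
(7, 0, R2, (0, 2))
(7, 0, R7, (1,))
(7, 0, R8, (0, 2))
(8, 0, R2, (0, 1))
(8, 3, R6, (0, 2))

bar 0: v0=E3 v1=E4 v2=G4 downbeat m3
bar 1: v0=F3 v1=D4 v2=A4 downbeat M3
bar 2: v0=G3 v1=G4 v2=G4 downbeat P8
bar 3: v0=A3 v1=A4 v2=A4 downbeat P8
bar 4: v0=G3 v1=E4 v2=D4 downbeat P5
bar 5: v0=B3 v1=F4 v2=A4 downbeat m7
bar 6: v0=G3 v1=F3 v2=B4 downbeat M3
bar 7: v0=D3 v1=B3 v2=D4 downbeat P8
bar 8: v0=E3 v1=E4 v2=G4 downbeat m3
  -> R5 @ bar 0 tick 0 v(0, 2): opens on m3
  -> R2 @ bar 2 tick 0 v(0, 1): F3/D4 M6 -> G3/G4 P8 similar
  -> R1 @ bar 3 tick 0 v(0, 1): G3/G4 P8 -> A3/A4 P8 similar
  -> R1 @ bar 3 tick 0 v(0, 2): G3/G4 P8 -> A3/A4 P8 similar
  -> R1 @ bar 3 tick 0 v(1, 2): G4/G4 P1 -> A4/A4 P1 similar
  -> R2 @ bar 4 tick 0 v(0, 2): A3/A4 P8 -> G3/D4 P5 similar
  -> R3 @ bar 4 tick 0 v(1, 2): E4 above D4
  -> R3 @ bar 4 tick 1 v(1, 2): E4 above D4
  -> R3 @ bar 4 tick 2 v(1, 2): E4 above D4
  -> R3 @ bar 4 tick 3 v(1, 2): E4 above D4
  -> R4 @ bar 5 tick 0 v(0, 1): B3/F4 TT untreated
  -> R4 @ bar 5 tick 0 v(0, 2): B3/A4 m7 untreated
  -> R3 @ bar 6 tick 0 v(0, 1): G3 above F3
  -> R4 @ bar 6 tick 0 v(0, 1): G3/F3 M2 untreated
  -> R3 @ bar 6 tick 1 v(0, 1): G3 above F3
  -> R3 @ bar 6 tick 2 v(0, 1): G3 above F3
  -> R3 @ bar 6 tick 3 v(0, 1): G3 above F3
  -> R2 @ bar 7 tick 0 v(0, 2): G3/B4 M3 -> D3/D4 P8 similar
  -> R7 @ bar 7 tick 0 v(1,): F3->B3 leap 6st
  -> R8 @ bar 7 tick 0 v(0, 2): penult P8 not 3rd/6th
  -> R2 @ bar 8 tick 0 v(0, 1): D3/B3 M6 -> E3/E4 P8 similar
  -> R6 @ bar 8 tick 3 v(0, 2): closes on m3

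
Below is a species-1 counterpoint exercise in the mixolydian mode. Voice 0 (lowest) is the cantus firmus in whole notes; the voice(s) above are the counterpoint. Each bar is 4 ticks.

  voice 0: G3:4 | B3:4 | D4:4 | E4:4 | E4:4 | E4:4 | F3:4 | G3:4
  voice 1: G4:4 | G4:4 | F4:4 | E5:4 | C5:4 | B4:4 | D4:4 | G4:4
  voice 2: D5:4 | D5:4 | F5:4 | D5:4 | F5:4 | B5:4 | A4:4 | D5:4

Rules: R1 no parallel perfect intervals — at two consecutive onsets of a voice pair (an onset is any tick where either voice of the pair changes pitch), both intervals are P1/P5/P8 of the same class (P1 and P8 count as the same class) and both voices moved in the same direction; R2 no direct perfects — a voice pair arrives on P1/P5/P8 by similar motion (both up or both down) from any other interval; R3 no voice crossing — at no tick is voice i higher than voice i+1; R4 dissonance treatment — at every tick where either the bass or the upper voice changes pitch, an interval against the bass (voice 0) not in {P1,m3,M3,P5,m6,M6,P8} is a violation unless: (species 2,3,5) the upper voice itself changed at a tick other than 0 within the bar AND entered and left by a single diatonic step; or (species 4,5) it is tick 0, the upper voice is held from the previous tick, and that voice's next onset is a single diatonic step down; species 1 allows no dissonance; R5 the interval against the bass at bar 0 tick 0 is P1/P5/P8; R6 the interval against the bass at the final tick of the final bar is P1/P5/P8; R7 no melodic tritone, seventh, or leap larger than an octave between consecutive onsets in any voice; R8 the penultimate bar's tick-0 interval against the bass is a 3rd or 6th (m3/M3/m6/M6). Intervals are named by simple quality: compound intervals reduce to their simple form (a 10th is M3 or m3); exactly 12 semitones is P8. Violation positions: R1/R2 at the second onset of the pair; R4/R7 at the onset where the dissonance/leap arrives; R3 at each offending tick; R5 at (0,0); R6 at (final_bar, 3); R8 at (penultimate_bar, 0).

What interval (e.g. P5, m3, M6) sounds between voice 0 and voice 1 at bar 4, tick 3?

voice 0=E4 voice 1=C5 -> m6

m6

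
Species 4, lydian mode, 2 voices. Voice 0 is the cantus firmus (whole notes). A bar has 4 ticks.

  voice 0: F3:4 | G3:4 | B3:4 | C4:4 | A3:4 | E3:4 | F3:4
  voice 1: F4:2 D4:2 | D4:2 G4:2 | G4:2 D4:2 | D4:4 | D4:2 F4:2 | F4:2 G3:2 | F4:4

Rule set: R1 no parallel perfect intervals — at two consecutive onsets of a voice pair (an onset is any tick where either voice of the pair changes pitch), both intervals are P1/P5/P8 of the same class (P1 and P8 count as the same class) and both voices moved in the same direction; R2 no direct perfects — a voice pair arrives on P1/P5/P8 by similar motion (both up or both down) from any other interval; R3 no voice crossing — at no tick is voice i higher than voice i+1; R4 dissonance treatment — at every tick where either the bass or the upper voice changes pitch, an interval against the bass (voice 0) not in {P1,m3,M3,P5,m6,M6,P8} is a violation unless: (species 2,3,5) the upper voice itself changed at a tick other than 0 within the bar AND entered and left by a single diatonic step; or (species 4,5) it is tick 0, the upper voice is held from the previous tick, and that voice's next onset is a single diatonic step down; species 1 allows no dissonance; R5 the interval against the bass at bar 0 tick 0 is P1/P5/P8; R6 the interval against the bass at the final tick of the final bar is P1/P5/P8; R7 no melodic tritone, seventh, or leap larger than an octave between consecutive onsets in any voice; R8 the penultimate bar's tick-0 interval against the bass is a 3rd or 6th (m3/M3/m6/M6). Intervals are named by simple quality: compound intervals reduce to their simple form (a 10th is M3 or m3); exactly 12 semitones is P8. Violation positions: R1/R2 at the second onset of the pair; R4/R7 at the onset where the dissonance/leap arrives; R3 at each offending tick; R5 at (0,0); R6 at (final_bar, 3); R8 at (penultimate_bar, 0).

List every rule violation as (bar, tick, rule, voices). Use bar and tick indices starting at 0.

bar 0: v0=F3 v1=F4 downbeat P8
bar 1: v0=G3 v1=D4 downbeat P5
bar 2: v0=B3 v1=G4 downbeat m6
bar 3: v0=C4 v1=D4 downbeat M2
bar 4: v0=A3 v1=D4 downbeat P4
bar 5: v0=E3 v1=F4 downbeat m2
bar 6: v0=F3 v1=F4 downbeat P8
  -> R4 @ bar 3 tick 0 v(0, 1): C4/D4 M2 untreated
  -> R4 @ bar 4 tick 0 v(0, 1): A3/D4 P4 untreated
  -> R4 @ bar 5 tick 0 v(0, 1): E3/F4 m2 untreated
  -> R8 @ bar 5 tick 0 v(0, 1): penult m2 not 3rd/6th
  -> R7 @ bar 5 tick 2 v(1,): F4->G3 leap 10st
  -> R2 @ bar 6 tick 0 v(0, 1): E3/G3 m3 -> F3/F4 P8 similar
  -> R7 @ bar 6 tick 0 v(1,): G3->F4 leap 10st

(3, 0, R4, (0, 1))
(4, 0, R4, (0, 1))
(5, 0, R4, (0, 1))
(5, 0, R8, (0, 1))
(5, 2, R7, (1,))
(6, 0, R2, (0, 1))
(6, 0, R7, (1,))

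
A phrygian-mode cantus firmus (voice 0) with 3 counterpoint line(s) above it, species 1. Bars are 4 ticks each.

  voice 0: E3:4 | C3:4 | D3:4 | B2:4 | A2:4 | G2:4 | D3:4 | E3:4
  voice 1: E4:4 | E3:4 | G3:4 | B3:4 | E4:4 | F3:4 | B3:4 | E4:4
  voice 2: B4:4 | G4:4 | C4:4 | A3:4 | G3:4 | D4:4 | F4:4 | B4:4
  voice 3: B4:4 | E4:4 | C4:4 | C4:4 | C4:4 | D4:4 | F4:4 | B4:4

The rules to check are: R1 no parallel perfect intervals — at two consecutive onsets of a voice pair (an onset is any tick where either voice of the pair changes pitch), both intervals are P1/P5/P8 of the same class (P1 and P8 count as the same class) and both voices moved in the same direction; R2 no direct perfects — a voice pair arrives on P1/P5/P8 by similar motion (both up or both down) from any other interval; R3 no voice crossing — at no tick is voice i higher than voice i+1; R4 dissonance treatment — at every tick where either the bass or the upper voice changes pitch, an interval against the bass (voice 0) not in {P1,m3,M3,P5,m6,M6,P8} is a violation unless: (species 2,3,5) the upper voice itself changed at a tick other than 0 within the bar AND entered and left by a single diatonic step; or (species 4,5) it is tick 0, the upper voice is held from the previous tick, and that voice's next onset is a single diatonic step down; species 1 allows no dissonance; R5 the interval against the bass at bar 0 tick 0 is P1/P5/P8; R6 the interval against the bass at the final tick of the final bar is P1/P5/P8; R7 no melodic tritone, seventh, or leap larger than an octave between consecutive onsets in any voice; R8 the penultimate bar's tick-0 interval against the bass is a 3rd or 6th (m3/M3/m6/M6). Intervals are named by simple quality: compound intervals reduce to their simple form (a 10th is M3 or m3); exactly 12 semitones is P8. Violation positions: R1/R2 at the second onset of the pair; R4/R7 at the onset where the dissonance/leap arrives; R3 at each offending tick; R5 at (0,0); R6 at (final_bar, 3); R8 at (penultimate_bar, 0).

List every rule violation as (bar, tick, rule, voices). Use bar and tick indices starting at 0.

(1, 0, R1, (0, 2))
(1, 0, R2, (1, 3))
(1, 0, R3, (2, 3))
(1, 1, R3, (2, 3))
(1, 2, R3, (2, 3))
(1, 3, R3, (2, 3))
(2, 0, R2, (2, 3))
(2, 0, R4, (0, 1))
(2, 0, R4, (0, 2))
(2, 0, R4, (0, 3))
(3, 0, R3, (1, 2))
(3, 0, R4, (0, 2))
(3, 0, R4, (0, 3))
(3, 1, R3, (1, 2))
(3, 2, R3, (1, 2))
(3, 3, R3, (1, 2))
(4, 0, R3, (1, 2))
(4, 0, R4, (0, 2))
(4, 1, R3, (1, 2))
(4, 2, R3, (1, 2))
(4, 3, R3, (1, 2))
(5, 0, R2, (2, 3))
(5, 0, R4, (0, 1))
(5, 0, R7, (1,))
(6, 0, R1, (2, 3))
(6, 0, R7, (1,))
(7, 0, R1, (2, 3))
(7, 0, R2, (0, 1))
(7, 0, R2, (0, 2))
(7, 0, R2, (0, 3))
(7, 0, R2, (1, 2))
(7, 0, R2, (1, 3))
(7, 0, R7, (2,))
(7, 0, R7, (3,))

bar 0: v0=E3 v1=E4 v2=B4 v3=B4 downbeat P5
bar 1: v0=C3 v1=E3 v2=G4 v3=E4 downbeat M3
bar 2: v0=D3 v1=G3 v2=C4 v3=C4 downbeat m7
bar 3: v0=B2 v1=B3 v2=A3 v3=C4 downbeat m2
bar 4: v0=A2 v1=E4 v2=G3 v3=C4 downbeat m3
bar 5: v0=G2 v1=F3 v2=D4 v3=D4 downbeat P5
bar 6: v0=D3 v1=B3 v2=F4 v3=F4 downbeat m3
bar 7: v0=E3 v1=E4 v2=B4 v3=B4 downbeat P5
  -> R1 @ bar 1 tick 0 v(0, 2): E3/B4 P5 -> C3/G4 P5 similar
  -> R2 @ bar 1 tick 0 v(1, 3): E4/B4 P5 -> E3/E4 P8 similar
  -> R3 @ bar 1 tick 0 v(2, 3): G4 above E4
  -> R3 @ bar 1 tick 1 v(2, 3): G4 above E4
  -> R3 @ bar 1 tick 2 v(2, 3): G4 above E4
  -> R3 @ bar 1 tick 3 v(2, 3): G4 above E4
  -> R2 @ bar 2 tick 0 v(2, 3): G4/E4 m3 -> C4/C4 P1 similar
  -> R4 @ bar 2 tick 0 v(0, 1): D3/G3 P4 untreated
  -> R4 @ bar 2 tick 0 v(0, 2): D3/C4 m7 untreated
  -> R4 @ bar 2 tick 0 v(0, 3): D3/C4 m7 untreated
  -> R3 @ bar 3 tick 0 v(1, 2): B3 above A3
  -> R4 @ bar 3 tick 0 v(0, 2): B2/A3 m7 untreated
  -> R4 @ bar 3 tick 0 v(0, 3): B2/C4 m2 untreated
  -> R3 @ bar 3 tick 1 v(1, 2): B3 above A3
  -> R3 @ bar 3 tick 2 v(1, 2): B3 above A3
  -> R3 @ bar 3 tick 3 v(1, 2): B3 above A3
  -> R3 @ bar 4 tick 0 v(1, 2): E4 above G3
  -> R4 @ bar 4 tick 0 v(0, 2): A2/G3 m7 untreated
  -> R3 @ bar 4 tick 1 v(1, 2): E4 above G3
  -> R3 @ bar 4 tick 2 v(1, 2): E4 above G3
  -> R3 @ bar 4 tick 3 v(1, 2): E4 above G3
  -> R2 @ bar 5 tick 0 v(2, 3): G3/C4 P4 -> D4/D4 P1 similar
  -> R4 @ bar 5 tick 0 v(0, 1): G2/F3 m7 untreated
  -> R7 @ bar 5 tick 0 v(1,): E4->F3 leap 11st
  -> R1 @ bar 6 tick 0 v(2, 3): D4/D4 P1 -> F4/F4 P1 similar
  -> R7 @ bar 6 tick 0 v(1,): F3->B3 leap 6st
  -> R1 @ bar 7 tick 0 v(2, 3): F4/F4 P1 -> B4/B4 P1 similar
  -> R2 @ bar 7 tick 0 v(0, 1): D3/B3 M6 -> E3/E4 P8 similar
  -> R2 @ bar 7 tick 0 v(0, 2): D3/F4 m3 -> E3/B4 P5 similar
  -> R2 @ bar 7 tick 0 v(0, 3): D3/F4 m3 -> E3/B4 P5 similar
  -> R2 @ bar 7 tick 0 v(1, 2): B3/F4 TT -> E4/B4 P5 similar
  -> R2 @ bar 7 tick 0 v(1, 3): B3/F4 TT -> E4/B4 P5 similar
  -> R7 @ bar 7 tick 0 v(2,): F4->B4 leap 6st
  -> R7 @ bar 7 tick 0 v(3,): F4->B4 leap 6st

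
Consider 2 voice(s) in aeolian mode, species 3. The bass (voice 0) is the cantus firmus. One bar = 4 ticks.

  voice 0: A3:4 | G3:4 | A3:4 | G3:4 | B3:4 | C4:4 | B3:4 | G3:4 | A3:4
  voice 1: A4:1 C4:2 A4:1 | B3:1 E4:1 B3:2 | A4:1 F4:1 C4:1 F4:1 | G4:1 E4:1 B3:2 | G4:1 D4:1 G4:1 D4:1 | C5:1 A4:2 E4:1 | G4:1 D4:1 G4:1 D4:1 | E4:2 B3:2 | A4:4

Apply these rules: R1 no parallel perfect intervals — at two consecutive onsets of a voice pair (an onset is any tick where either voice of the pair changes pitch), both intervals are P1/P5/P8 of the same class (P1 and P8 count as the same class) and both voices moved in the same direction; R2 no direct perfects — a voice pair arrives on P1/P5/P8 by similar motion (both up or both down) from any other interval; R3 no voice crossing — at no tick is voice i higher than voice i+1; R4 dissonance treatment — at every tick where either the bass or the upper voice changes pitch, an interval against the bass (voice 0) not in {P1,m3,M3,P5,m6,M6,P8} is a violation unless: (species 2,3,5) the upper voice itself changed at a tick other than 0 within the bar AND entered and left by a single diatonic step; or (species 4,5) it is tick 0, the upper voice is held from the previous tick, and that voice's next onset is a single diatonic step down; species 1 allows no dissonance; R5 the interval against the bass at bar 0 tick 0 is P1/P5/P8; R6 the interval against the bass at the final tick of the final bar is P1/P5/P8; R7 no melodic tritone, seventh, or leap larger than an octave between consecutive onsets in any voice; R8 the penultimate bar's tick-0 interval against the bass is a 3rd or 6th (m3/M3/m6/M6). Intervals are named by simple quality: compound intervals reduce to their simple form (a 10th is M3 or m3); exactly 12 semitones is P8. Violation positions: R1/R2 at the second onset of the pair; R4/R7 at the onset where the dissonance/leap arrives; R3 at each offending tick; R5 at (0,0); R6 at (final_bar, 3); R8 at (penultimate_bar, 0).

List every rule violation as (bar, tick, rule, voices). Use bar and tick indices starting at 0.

bar 0: v0=A3 v1=A4 downbeat P8
bar 1: v0=G3 v1=B3 downbeat M3
bar 2: v0=A3 v1=A4 downbeat P8
bar 3: v0=G3 v1=G4 downbeat P8
bar 4: v0=B3 v1=G4 downbeat m6
bar 5: v0=C4 v1=C5 downbeat P8
bar 6: v0=B3 v1=G4 downbeat m6
bar 7: v0=G3 v1=E4 downbeat M6
bar 8: v0=A3 v1=A4 downbeat P8
  -> R7 @ bar 1 tick 0 v(1,): A4->B3 leap 10st
  -> R2 @ bar 2 tick 0 v(0, 1): G3/B3 M3 -> A3/A4 P8 similar
  -> R7 @ bar 2 tick 0 v(1,): B3->A4 leap 10st
  -> R2 @ bar 5 tick 0 v(0, 1): B3/D4 m3 -> C4/C5 P8 similar
  -> R7 @ bar 5 tick 0 v(1,): D4->C5 leap 10st
  -> R2 @ bar 8 tick 0 v(0, 1): G3/B3 M3 -> A3/A4 P8 similar
  -> R7 @ bar 8 tick 0 v(1,): B3->A4 leap 10st

(1, 0, R7, (1,))
(2, 0, R2, (0, 1))
(2, 0, R7, (1,))
(5, 0, R2, (0, 1))
(5, 0, R7, (1,))
(8, 0, R2, (0, 1))
(8, 0, R7, (1,))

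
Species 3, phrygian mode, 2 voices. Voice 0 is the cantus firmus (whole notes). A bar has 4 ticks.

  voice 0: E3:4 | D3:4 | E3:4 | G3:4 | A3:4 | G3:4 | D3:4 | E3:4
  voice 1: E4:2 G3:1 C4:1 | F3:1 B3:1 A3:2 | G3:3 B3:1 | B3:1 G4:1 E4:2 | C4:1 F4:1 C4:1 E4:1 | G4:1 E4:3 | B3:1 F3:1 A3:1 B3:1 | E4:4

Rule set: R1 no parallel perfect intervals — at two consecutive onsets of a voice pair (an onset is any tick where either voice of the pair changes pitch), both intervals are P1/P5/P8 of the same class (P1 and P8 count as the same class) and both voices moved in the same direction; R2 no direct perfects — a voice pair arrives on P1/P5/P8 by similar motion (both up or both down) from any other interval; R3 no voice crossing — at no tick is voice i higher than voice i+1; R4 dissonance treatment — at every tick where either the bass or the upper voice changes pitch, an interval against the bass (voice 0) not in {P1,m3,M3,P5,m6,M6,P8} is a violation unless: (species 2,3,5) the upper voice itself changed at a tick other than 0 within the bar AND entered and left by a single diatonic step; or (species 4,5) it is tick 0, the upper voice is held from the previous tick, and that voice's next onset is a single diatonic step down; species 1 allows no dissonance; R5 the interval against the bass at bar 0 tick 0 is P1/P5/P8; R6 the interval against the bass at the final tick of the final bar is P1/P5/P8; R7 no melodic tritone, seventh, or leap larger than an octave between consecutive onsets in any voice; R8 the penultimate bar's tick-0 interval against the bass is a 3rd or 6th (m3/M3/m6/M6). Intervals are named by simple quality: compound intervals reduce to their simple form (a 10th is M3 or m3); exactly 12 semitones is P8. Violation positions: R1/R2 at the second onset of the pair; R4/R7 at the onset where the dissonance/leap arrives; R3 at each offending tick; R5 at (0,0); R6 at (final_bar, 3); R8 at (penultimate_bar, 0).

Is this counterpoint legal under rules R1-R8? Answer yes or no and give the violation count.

No (3 violations)

bar 0: v0=E3 v1=E4 (P8)
bar 1: v0=D3 v1=F3 (m3)
bar 2: v0=E3 v1=G3 (m3)
bar 3: v0=G3 v1=B3 (M3)
bar 4: v0=A3 v1=C4 (m3)
bar 5: v0=G3 v1=G4 (P8)
bar 6: v0=D3 v1=B3 (M6)
bar 7: v0=E3 v1=E4 (P8)
  R7 @ bar1.1: F3->B3 leap 6st
  R7 @ bar6.1: B3->F3 leap 6st
  R2 @ bar7.0: D3/B3 M6 -> E3/E4 P8 similar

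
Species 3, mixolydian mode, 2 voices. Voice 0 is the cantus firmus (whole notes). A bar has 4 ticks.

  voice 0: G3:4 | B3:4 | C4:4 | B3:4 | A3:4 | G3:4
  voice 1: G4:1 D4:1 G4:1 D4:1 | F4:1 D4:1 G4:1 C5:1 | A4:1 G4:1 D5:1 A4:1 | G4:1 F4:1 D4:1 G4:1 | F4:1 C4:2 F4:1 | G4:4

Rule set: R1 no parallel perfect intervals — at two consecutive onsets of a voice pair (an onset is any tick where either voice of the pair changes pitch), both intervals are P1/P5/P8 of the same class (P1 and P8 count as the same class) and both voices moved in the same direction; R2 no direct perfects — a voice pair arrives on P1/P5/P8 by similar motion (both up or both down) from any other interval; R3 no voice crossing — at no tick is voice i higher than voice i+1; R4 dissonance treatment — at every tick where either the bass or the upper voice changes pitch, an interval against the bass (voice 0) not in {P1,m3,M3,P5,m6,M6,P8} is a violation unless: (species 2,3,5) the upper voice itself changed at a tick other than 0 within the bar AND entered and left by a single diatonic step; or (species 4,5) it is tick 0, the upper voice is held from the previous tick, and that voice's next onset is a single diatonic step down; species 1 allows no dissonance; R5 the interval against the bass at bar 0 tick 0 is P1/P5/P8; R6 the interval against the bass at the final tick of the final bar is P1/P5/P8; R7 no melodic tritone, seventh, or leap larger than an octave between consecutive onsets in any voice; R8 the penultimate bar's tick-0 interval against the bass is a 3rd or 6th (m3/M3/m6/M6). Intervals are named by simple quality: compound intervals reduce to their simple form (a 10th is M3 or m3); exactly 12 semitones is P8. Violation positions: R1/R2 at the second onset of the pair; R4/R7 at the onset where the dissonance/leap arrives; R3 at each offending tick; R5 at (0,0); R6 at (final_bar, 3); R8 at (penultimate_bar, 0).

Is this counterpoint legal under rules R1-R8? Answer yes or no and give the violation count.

bar 0: v0=G3 v1=G4 (P8)
bar 1: v0=B3 v1=F4 (TT)
bar 2: v0=C4 v1=A4 (M6)
bar 3: v0=B3 v1=G4 (m6)
bar 4: v0=A3 v1=F4 (m6)
bar 5: v0=G3 v1=G4 (P8)
  R4 @ bar1.0: B3/F4 TT untreated
  R4 @ bar1.3: B3/C5 m2 untreated
  R4 @ bar2.2: C4/D5 M2 untreated
  R4 @ bar3.1: B3/F4 TT untreated

No (4 violations)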